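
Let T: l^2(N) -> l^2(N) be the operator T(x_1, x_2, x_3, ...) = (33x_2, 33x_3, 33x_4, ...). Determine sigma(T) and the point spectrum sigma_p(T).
sigma(T) = closed disk {z in C : |z| ≤ 33}; sigma_p(T) = open disk {z in C : |z| < 33}

Note T = 33·V where V is the unit left shift (V x)_k = x_{k+1}; so sigma(T) = 33·sigma(V) and ||T|| = 33||V||. ||T x||^2 = 1089sum_{k≥2} |x_k|^2 ≤ 1089||x||^2, with equality on {x : x_1 = 0}, so ||T|| = 33. For any lambda with |lambda| < 33, set r = lambda/33 (|r| < 1); the vector x = (1, r, r^2, ...) is in l^2 and satisfies T x = 33(r, r^2, ...) = lambda x, so lambda is an eigenvalue. On the boundary |lambda| = 33 the geometric series diverges, so no l^2 eigenvector exists, but these lambda lie in the approximate point spectrum. Hence sigma(T) is the closed disk of radius 33 and sigma_p(T) is the open disk.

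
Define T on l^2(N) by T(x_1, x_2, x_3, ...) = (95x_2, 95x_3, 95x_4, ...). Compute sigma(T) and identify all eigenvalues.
sigma(T) = closed disk {z in C : |z| ≤ 95}; sigma_p(T) = open disk {z in C : |z| < 95}

Note T = 95·V where V is the unit left shift (V x)_k = x_{k+1}; so sigma(T) = 95·sigma(V) and ||T|| = 95||V||. ||T x||^2 = 9025sum_{k≥2} |x_k|^2 ≤ 9025||x||^2, with equality on {x : x_1 = 0}, so ||T|| = 95. For any lambda with |lambda| < 95, set r = lambda/95 (|r| < 1); the vector x = (1, r, r^2, ...) is in l^2 and satisfies T x = 95(r, r^2, ...) = lambda x, so lambda is an eigenvalue. On the boundary |lambda| = 95 the geometric series diverges, so no l^2 eigenvector exists, but these lambda lie in the approximate point spectrum. Hence sigma(T) is the closed disk of radius 95 and sigma_p(T) is the open disk.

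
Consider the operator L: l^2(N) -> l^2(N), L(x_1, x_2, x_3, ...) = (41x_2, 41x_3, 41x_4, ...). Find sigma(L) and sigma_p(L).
sigma(L) = closed disk {z in C : |z| ≤ 41}; sigma_p(L) = open disk {z in C : |z| < 41}

Note L = 41·V where V is the unit left shift (V x)_k = x_{k+1}; so sigma(L) = 41·sigma(V) and ||L|| = 41||V||. ||L x||^2 = 1681sum_{k≥2} |x_k|^2 ≤ 1681||x||^2, with equality on {x : x_1 = 0}, so ||L|| = 41. For any lambda with |lambda| < 41, set r = lambda/41 (|r| < 1); the vector x = (1, r, r^2, ...) is in l^2 and satisfies L x = 41(r, r^2, ...) = lambda x, so lambda is an eigenvalue. On the boundary |lambda| = 41 the geometric series diverges, so no l^2 eigenvector exists, but these lambda lie in the approximate point spectrum. Hence sigma(L) is the closed disk of radius 41 and sigma_p(L) is the open disk.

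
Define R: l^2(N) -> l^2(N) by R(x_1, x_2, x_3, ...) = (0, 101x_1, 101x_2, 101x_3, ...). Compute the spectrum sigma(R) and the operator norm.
sigma(R) = closed disk {z in C : |z| ≤ 101}; ||R|| = 101

Note R = 101·U where U is the unit right shift (U x)_k = x_{k-1} (with x_0 := 0); so ||R|| = 101||U|| and sigma(R) = 101·sigma(U). ||R x||^2 = sum_{k≥1} |101x_k|^2 = 10201||x||^2, so ||R|| = 101 and sigma(R) ⊂ {|z| ≤ 101}. For any |lambda| < 101, the equation (R - lambda I) x = 0 forces x_1 = 0, then 101x_k = lambda x_{k+1} ⇒ x = 0, so R has no eigenvalues. But (R - lambda I) is not surjective for |lambda| < 101: solving (R - lambda I) x = e_1 would require x_n proportional to (lambda/101)^(-n), which is not in l^2. So every |lambda| < 101 lies in the residual spectrum. The boundary |lambda| = 101 is in the approximate point spectrum (the spectrum is closed). Hence sigma(R) is the closed disk of radius 101.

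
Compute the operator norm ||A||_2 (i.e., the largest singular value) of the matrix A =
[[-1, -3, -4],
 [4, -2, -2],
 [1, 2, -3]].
||A||_2 ≈ 6.1311 (= sqrt(largest eigenvalue of A^T A))

||A||_2 = sigma_max(A) = sqrt(lambda_max(A^T A)). Form the symmetric matrix M = A^T A =
[[18, -3, -7],
 [-3, 17, 10],
 [-7, 10, 29]].
Its characteristic polynomial (trace, sum of principal 2x2 minors, determinant of M give the coefficients) is
  p(λ) = det(λ I - M) = λ^3 - 64λ^2 + 1163λ - 6400.
No integer candidate from the rational root theorem (±divisors of 6400) is a root, so the roots are irrational. The cubic discriminant is Δ = 5731636 > 0, so there are three distinct real roots. p(11) = -20 and p(12) = 68 have opposite signs, so a root lies in (11, 12); Newton's method refines it to λ ≈ 11.1777. p(15) = 20 and p(16) = -80 have opposite signs, so a root lies in (15, 16); Newton's method refines it to λ ≈ 15.2316. p(37) = -332 and p(38) = 250 have opposite signs, so a root lies in (37, 38); Newton's method refines it to λ ≈ 37.5906. Check (Vieta): the three roots sum to 64, matching tr M = 64.
So the eigenvalues of A^T A are ≈ 11.1777, 15.2316, 37.5906 (all ≥ 0, as they must be for A^T A). The largest is λ_max ≈ 37.5906, hence ||A||_2 = sqrt(λ_max) ≈ 6.1311.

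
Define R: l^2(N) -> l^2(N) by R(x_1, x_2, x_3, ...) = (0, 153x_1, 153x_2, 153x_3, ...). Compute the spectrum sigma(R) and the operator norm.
sigma(R) = closed disk {z in C : |z| ≤ 153}; ||R|| = 153

Note R = 153·U where U is the unit right shift (U x)_k = x_{k-1} (with x_0 := 0); so ||R|| = 153||U|| and sigma(R) = 153·sigma(U). ||R x||^2 = sum_{k≥1} |153x_k|^2 = 23409||x||^2, so ||R|| = 153 and sigma(R) ⊂ {|z| ≤ 153}. For any |lambda| < 153, the equation (R - lambda I) x = 0 forces x_1 = 0, then 153x_k = lambda x_{k+1} ⇒ x = 0, so R has no eigenvalues. But (R - lambda I) is not surjective for |lambda| < 153: solving (R - lambda I) x = e_1 would require x_n proportional to (lambda/153)^(-n), which is not in l^2. So every |lambda| < 153 lies in the residual spectrum. The boundary |lambda| = 153 is in the approximate point spectrum (the spectrum is closed). Hence sigma(R) is the closed disk of radius 153.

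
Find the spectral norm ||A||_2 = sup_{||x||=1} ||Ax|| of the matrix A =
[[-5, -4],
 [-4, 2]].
||A||_2 = sqrt((61 + sqrt(1017))/2) ≈ 6.8151 (= sqrt(largest eigenvalue of A^T A))

||A||_2 = sigma_max(A) = sqrt(lambda_max(A^T A)). Form the symmetric matrix M = A^T A =
[[41, 12],
 [12, 20]].
Its characteristic polynomial (trace, determinant of M give the coefficients) is
  p(λ) = det(λ I - M) = λ^2 - 61λ + 676.
For λ^2 - 61λ + 676 the discriminant is 1017. It is nonnegative but not a perfect square, so the roots are real and irrational: λ = (61 ± sqrt(1017))/2 ≈ 46.4452, 14.5548.
So the eigenvalues of A^T A are ≈ 14.5548, 46.4452 (all ≥ 0, as they must be for A^T A). The largest is λ_max = (61 + sqrt(1017))/2 ≈ 46.4452, hence ||A||_2 = sqrt(λ_max) = sqrt((61 + sqrt(1017))/2) ≈ 6.8151.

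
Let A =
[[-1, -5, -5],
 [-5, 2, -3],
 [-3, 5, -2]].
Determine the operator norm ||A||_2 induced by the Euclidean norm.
||A||_2 ≈ 8.3151 (= sqrt(largest eigenvalue of A^T A))

||A||_2 = sigma_max(A) = sqrt(lambda_max(A^T A)). Form the symmetric matrix M = A^T A =
[[35, -20, 26],
 [-20, 54, 9],
 [26, 9, 38]].
Its characteristic polynomial (trace, sum of principal 2x2 minors, determinant of M give the coefficients) is
  p(λ) = det(λ I - M) = λ^3 - 127λ^2 + 4115λ - 7921.
No integer candidate from the rational root theorem (±divisors of 7921) is a root, so the roots are irrational. The cubic discriminant is Δ = 2312070736 > 0, so there are three distinct real roots. p(2) = -191 and p(3) = 3308 have opposite signs, so a root lies in (2, 3); Newton's method refines it to λ ≈ 2.0529. p(55) = 604 and p(56) = -137 have opposite signs, so a root lies in (55, 56); Newton's method refines it to λ ≈ 55.8067. p(69) = -124 and p(70) = 829 have opposite signs, so a root lies in (69, 70); Newton's method refines it to λ ≈ 69.1404. Check (Vieta): the three roots sum to 127, matching tr M = 127.
So the eigenvalues of A^T A are ≈ 2.0529, 55.8067, 69.1404 (all ≥ 0, as they must be for A^T A). The largest is λ_max ≈ 69.1404, hence ||A||_2 = sqrt(λ_max) ≈ 8.3151.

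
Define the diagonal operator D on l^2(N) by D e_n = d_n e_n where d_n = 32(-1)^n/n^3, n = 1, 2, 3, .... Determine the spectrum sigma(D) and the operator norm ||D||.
sigma(D) = {32(-1)^n/n^3 : n ≥ 1} ∪ {0}; ||D|| = 32

A bounded diagonal operator on l^2 with diagonal entries d_n has spectrum equal to the closure of {d_n : n ≥ 1}: every d_n is an eigenvalue (with eigenvector e_n), so {d_n} ⊂ sigma(D); the spectrum is closed, so its closure is too; and for lambda not in the closure, (D - lambda I) has bounded inverse (the diagonal entries 1/(d_n - lambda) are bounded). For our sequence d_n = 32(-1)^n/n^3, n = 1, 2, 3, ...:
  - {d_n} = {32(-1)^n/n^3 : n ≥ 1}; the only limit point is 0
  - closure = {32(-1)^n/n^3 : n ≥ 1} ∪ {0}
For the norm: a diagonal operator has ||D|| = sup_n |d_n|. Here |d_n| = 32/n^3 is decreasing, so sup_n |d_n| = |d_1| = 32. So ||D|| = 32.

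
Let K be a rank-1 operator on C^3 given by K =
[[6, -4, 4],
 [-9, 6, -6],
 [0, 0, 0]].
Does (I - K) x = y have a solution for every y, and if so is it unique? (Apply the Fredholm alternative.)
(I - K) is invertible (det(I - K) = -11 ≠ 0), so for every y in C^3 the equation (I - K) x = y has a unique solution.

K has rank 1, so it is an outer product K = u v^T: every row of K is a multiple of one row vector. Reading off the entries, u = (2, -3, 0) and v = (3, -2, 2) (row i of K equals u_i·v^T). A rank-one matrix u v^T satisfies K u = u (v·u) and kills the (2)-dimensional subspace v^⊥, so its characteristic polynomial is lambda^2 (lambda - v·u) with v·u = tr K = 12. Hence the eigenvalues of I - K are 1 (multiplicity 2) and 1 - (12) = -11, so det(I - K) = -11. (Direct check: I - K =
[[-5, 4, -4],
 [9, -5, 6],
 [0, 0, 1]]
has determinant -11.) The finite-dimensional Fredholm alternative says: either (I - K) is invertible, or ker(I - K) ≠ {0} and then range(I - K) = ker((I - K)^*)^⊥, with dim ker(I - K) = dim ker((I - K)^*). Since det(I - K) ≠ 0, 1 is not an eigenvalue of K and ker(I - K) = {0}, so we are in the first case: for every y there is a unique x = (I - K)^(-1) y. Explicitly, by the Sherman–Morrison formula, (I - u v^T)^(-1) = I + u v^T/(1 - v·u), i.e. (I - K)^(-1) = I + K/(-11).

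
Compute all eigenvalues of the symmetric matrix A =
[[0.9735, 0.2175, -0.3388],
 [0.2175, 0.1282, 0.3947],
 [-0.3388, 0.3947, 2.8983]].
sigma(A) ≈ {0, 1, 3}

A is real symmetric, so its spectrum consists of real eigenvalues. Expanding the characteristic polynomial of the displayed matrix gives
  det(λ I - A) = p(λ) = λ^3 + (-4)λ^2 + (3)λ + (0).
Solving p(λ) = 0 yields eigenvalues ≈ 0, 1, 3. (A is shown rounded to 4 decimals, so these recover the underlying integer eigenvalues to within that precision.)
Verification: the trace of A = 4 equals the sum of eigenvalues 4, and det(A) ≈ 0.0001 matches the eigenvalue product 0.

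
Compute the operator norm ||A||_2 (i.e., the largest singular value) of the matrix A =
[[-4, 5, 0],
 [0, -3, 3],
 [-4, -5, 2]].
||A||_2 ≈ 8.1274 (= sqrt(largest eigenvalue of A^T A))

||A||_2 = sigma_max(A) = sqrt(lambda_max(A^T A)). Form the symmetric matrix M = A^T A =
[[32, 0, -8],
 [0, 59, -19],
 [-8, -19, 13]].
Its characteristic polynomial (trace, sum of principal 2x2 minors, determinant of M give the coefficients) is
  p(λ) = det(λ I - M) = λ^3 - 104λ^2 + 2646λ - 9216.
No integer candidate from the rational root theorem (±divisors of 9216) is a root, so the roots are irrational. The cubic discriminant is Δ = 3513806496 > 0, so there are three distinct real roots. p(4) = -232 and p(5) = 1539 have opposite signs, so a root lies in (4, 5); Newton's method refines it to λ ≈ 4.1254. p(33) = 783 and p(34) = -172 have opposite signs, so a root lies in (33, 34); Newton's method refines it to λ ≈ 33.8204. p(66) = -108 and p(67) = 1973 have opposite signs, so a root lies in (66, 67); Newton's method refines it to λ ≈ 66.0542. Check (Vieta): the three roots sum to 104, matching tr M = 104.
So the eigenvalues of A^T A are ≈ 4.1254, 33.8204, 66.0542 (all ≥ 0, as they must be for A^T A). The largest is λ_max ≈ 66.0542, hence ||A||_2 = sqrt(λ_max) ≈ 8.1274.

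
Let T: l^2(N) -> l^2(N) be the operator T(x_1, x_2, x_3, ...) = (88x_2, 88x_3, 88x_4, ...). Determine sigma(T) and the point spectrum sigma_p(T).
sigma(T) = closed disk {z in C : |z| ≤ 88}; sigma_p(T) = open disk {z in C : |z| < 88}

Note T = 88·V where V is the unit left shift (V x)_k = x_{k+1}; so sigma(T) = 88·sigma(V) and ||T|| = 88||V||. ||T x||^2 = 7744sum_{k≥2} |x_k|^2 ≤ 7744||x||^2, with equality on {x : x_1 = 0}, so ||T|| = 88. For any lambda with |lambda| < 88, set r = lambda/88 (|r| < 1); the vector x = (1, r, r^2, ...) is in l^2 and satisfies T x = 88(r, r^2, ...) = lambda x, so lambda is an eigenvalue. On the boundary |lambda| = 88 the geometric series diverges, so no l^2 eigenvector exists, but these lambda lie in the approximate point spectrum. Hence sigma(T) is the closed disk of radius 88 and sigma_p(T) is the open disk.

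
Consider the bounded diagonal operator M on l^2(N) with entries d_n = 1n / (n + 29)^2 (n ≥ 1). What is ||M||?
||M|| = 1/116 (attained at n = 29)

For M diagonal, ||M|| = sup_n |d_n|. Treat f(x) = 1x / (x + 29)^2 for real x > 0. By the quotient rule, f'(x) = 1(29 - x)/(x + 29)^3, which is positive for x < 29 and negative for x > 29. So f has a unique maximum at x = 29, and since 29 is a positive integer, the supremum over n ≥ 1 is attained at n = 29: d_29 = 1·29/(29 + 29)^2 = 1·29/3364 = 1/116. Hence ||M|| = 1/116.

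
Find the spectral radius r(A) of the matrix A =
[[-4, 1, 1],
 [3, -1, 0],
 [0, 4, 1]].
r(A) ≈ 4.2176

The eigenvalues of A are the roots of its characteristic polynomial. With M = A (coefficients from the trace, the sum of principal 2x2 minors, and det A):
  p(λ) = det(λ I - M) = λ^3 + 4λ^2 - 4λ - 13.
No integer candidate from the rational root theorem (±divisors of 13) is a root, so the roots are irrational. The cubic discriminant is Δ = 3021 > 0, so there are three distinct real roots. p(-5) = -18 and p(-4) = 3 have opposite signs, so a root lies in (-5, -4); Newton's method refines it to λ ≈ -4.2176. p(-2) = 3 and p(-1) = -6 have opposite signs, so a root lies in (-2, -1); Newton's method refines it to λ ≈ -1.6502. p(1) = -12 and p(2) = 3 have opposite signs, so a root lies in (1, 2); Newton's method refines it to λ ≈ 1.8678. Check (Vieta): the three roots sum to -4, matching tr M = -4.
Thus the eigenvalues (to 4 decimals) are -4.2176 (modulus 4.2176); -1.6502 (modulus 1.6502); 1.8678 (modulus 1.8678). The spectral radius is the largest modulus: r(A) ≈ 4.2176. (Cross-check: r(A) ≤ ||A||_2 ≈ 5.5326; equality holds whenever A is normal, though it can also hold for some non-normal A.)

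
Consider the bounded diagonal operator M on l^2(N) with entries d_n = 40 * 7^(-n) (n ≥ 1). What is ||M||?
||M|| = 40/7 (attained at n = 1)

For M diagonal, ||M|| = sup_n |d_n|. The sequence d_n = 40 * 7^(-n) is positive and strictly decreasing (ratio 7^(-1) < 1), so the supremum is d_1 = 40/7. Hence ||M|| = 40/7.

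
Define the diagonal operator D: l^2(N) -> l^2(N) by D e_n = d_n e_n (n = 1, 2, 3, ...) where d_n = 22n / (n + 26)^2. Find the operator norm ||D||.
||D|| = 11/52 (attained at n = 26)

For D diagonal, ||D|| = sup_n |d_n|. Treat f(x) = 22x / (x + 26)^2 for real x > 0. By the quotient rule, f'(x) = 22(26 - x)/(x + 26)^3, which is positive for x < 26 and negative for x > 26. So f has a unique maximum at x = 26, and since 26 is a positive integer, the supremum over n ≥ 1 is attained at n = 26: d_26 = 22·26/(26 + 26)^2 = 22·26/2704 = 11/52. Hence ||D|| = 11/52.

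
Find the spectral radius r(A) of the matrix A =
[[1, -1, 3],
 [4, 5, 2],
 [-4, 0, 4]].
r(A) ≈ 5.1906

The eigenvalues of A are the roots of its characteristic polynomial. With M = A (coefficients from the trace, the sum of principal 2x2 minors, and det A):
  p(λ) = det(λ I - M) = λ^3 - 10λ^2 + 45λ - 104.
No integer candidate from the rational root theorem (±divisors of 104) is a root, so the roots are irrational. The cubic discriminant is Δ = -27632 < 0, so there is one real root and a complex-conjugate pair. p(5) = -4 and p(6) = 22 have opposite signs, so a root lies in (5, 6); Newton's method refines it to λ ≈ 5.1906. Dividing out (λ - (5.1906)) leaves approximately λ^2 - 4.8094λ + 20.0363. For λ^2 - 4.8094λ + 20.0363 the discriminant is -57.0147. It is negative, so the remaining roots are the complex-conjugate pair λ ≈ 2.4047 ± 3.7754i. Their product equals the constant term, so |λ|^2 ≈ 20.0363 and |λ| ≈ 4.4762.
Thus the eigenvalues (to 4 decimals) are 5.1906 (modulus 5.1906); 2.4047 ± 3.7754i (modulus 4.4762). The spectral radius is the largest modulus: r(A) ≈ 5.1906. (Cross-check: r(A) ≤ ||A||_2 ≈ 6.9887; equality holds whenever A is normal, though it can also hold for some non-normal A.)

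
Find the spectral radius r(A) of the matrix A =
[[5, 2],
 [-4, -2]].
r(A) = (3 + sqrt(17))/2 ≈ 3.5616

The eigenvalues of A are the roots of its characteristic polynomial. With M = A (coefficients from the trace and determinant):
  p(λ) = det(λ I - M) = λ^2 - 3λ - 2.
For λ^2 - 3λ - 2 the discriminant is 17. It is nonnegative but not a perfect square, so the roots are real and irrational: λ = (3 ± sqrt(17))/2 ≈ 3.5616, -0.5616.
Thus the eigenvalues (to 4 decimals) are 3.5616 (modulus 3.5616); -0.5616 (modulus 0.5616). The spectral radius is the largest modulus: r(A) = (3 + sqrt(17))/2 ≈ 3.5616. (Cross-check: r(A) ≤ ||A||_2 ≈ 6.9942; equality holds whenever A is normal, though it can also hold for some non-normal A.)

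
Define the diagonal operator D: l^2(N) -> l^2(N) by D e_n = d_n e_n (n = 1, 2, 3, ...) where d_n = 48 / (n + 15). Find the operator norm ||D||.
||D|| = 3 (attained at n = 1)

For D diagonal, ||D|| = sup_n |d_n| = sup_n 48/(n + 15). This is positive and strictly decreasing in n, so the supremum is attained at n = 1: d_1 = 48/(1 + 15) = 3. Hence ||D|| = 3.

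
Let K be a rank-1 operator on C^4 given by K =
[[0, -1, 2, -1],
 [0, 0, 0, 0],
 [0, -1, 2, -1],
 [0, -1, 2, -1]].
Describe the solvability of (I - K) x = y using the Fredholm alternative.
(I - K) is singular (det(I - K) = 0, i.e. 1 ∈ sigma(K)). (I - K) x = y is solvable iff y ⊥ ker((I - K)^*) = span{(0, -1, 2, -1)}, i.e. iff -y_2 + 2y_3 - y_4 = 0. When solvable, the solutions are x = y + c·(1, 0, 1, 1), c arbitrary (ker(I - K) = span{(1, 0, 1, 1)}, dimension 1).

K has rank 1, so it is an outer product K = u v^T: every row of K is a multiple of one row vector. Reading off the entries, u = (1, 0, 1, 1) and v = (0, -1, 2, -1) (row i of K equals u_i·v^T). A rank-one matrix u v^T satisfies K u = u (v·u) and kills the (3)-dimensional subspace v^⊥, so its characteristic polynomial is lambda^3 (lambda - v·u) with v·u = tr K = 1. Hence the eigenvalues of I - K are 1 (multiplicity 3) and 1 - (1) = 0, so det(I - K) = 0. (Direct check: I - K =
[[1, 1, -2, 1],
 [0, 1, 0, 0],
 [0, 1, -1, 1],
 [0, 1, -2, 2]]
has determinant 0.) So 1 is an eigenvalue of K and (I - K) is not invertible. The finite-dimensional Fredholm alternative says: either (I - K) is invertible, or ker(I - K) ≠ {0} and then range(I - K) = ker((I - K)^*)^⊥, with dim ker(I - K) = dim ker((I - K)^*). We are in the second case, so we need both kernels. Kernel of I - K: (I - K) u = u - u (v·u) = u - u = 0, so ker(I - K) = span{u} = span{(1, 0, 1, 1)} (it is exactly 1-dimensional because rank(I - K) = 3). Kernel of the adjoint: K is real, so (I - K)^* = I - K^T = I - v u^T, and (I - v u^T) v = v - v (u·v) = 0; hence ker((I - K)^*) = span{v} = span{(0, -1, 2, -1)}. Therefore (I - K) x = y is solvable iff <y, v> = 0, i.e. iff -y_2 + 2y_3 - y_4 = 0. When this holds, K y = u (v·y) = 0, so (I - K) y = y and x = y is a particular solution; the full solution set is the line x = y + c·u = y + c·(1, 0, 1, 1), c ∈ C.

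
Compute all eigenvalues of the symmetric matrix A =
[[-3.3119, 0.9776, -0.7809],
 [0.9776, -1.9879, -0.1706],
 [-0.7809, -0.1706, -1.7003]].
sigma(A) ≈ {-4, -2, -1}

A is real symmetric, so its spectrum consists of real eigenvalues. Expanding the characteristic polynomial of the displayed matrix gives
  det(λ I - A) = p(λ) = λ^3 + (7)λ^2 + (14)λ + (8).
Solving p(λ) = 0 yields eigenvalues ≈ -4, -2, -1. (A is shown rounded to 4 decimals, so these recover the underlying integer eigenvalues to within that precision.)
Verification: the trace of A = -7 equals the sum of eigenvalues -7, and det(A) ≈ -8.0002 matches the eigenvalue product -8.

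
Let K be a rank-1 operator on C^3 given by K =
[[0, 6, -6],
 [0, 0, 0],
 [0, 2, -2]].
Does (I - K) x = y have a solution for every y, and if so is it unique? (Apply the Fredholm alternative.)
(I - K) is invertible (det(I - K) = 3 ≠ 0), so for every y in C^3 the equation (I - K) x = y has a unique solution.

K has rank 1, so it is an outer product K = u v^T: every row of K is a multiple of one row vector. Reading off the entries, u = (3, 0, 1) and v = (0, 2, -2) (row i of K equals u_i·v^T). A rank-one matrix u v^T satisfies K u = u (v·u) and kills the (2)-dimensional subspace v^⊥, so its characteristic polynomial is lambda^2 (lambda - v·u) with v·u = tr K = -2. Hence the eigenvalues of I - K are 1 (multiplicity 2) and 1 - (-2) = 3, so det(I - K) = 3. (Direct check: I - K =
[[1, -6, 6],
 [0, 1, 0],
 [0, -2, 3]]
has determinant 3.) The finite-dimensional Fredholm alternative says: either (I - K) is invertible, or ker(I - K) ≠ {0} and then range(I - K) = ker((I - K)^*)^⊥, with dim ker(I - K) = dim ker((I - K)^*). Since det(I - K) ≠ 0, 1 is not an eigenvalue of K and ker(I - K) = {0}, so we are in the first case: for every y there is a unique x = (I - K)^(-1) y. Explicitly, by the Sherman–Morrison formula, (I - u v^T)^(-1) = I + u v^T/(1 - v·u), i.e. (I - K)^(-1) = I + K/(3).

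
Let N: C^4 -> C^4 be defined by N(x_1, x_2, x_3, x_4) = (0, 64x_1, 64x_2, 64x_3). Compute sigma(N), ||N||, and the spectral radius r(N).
sigma(N) = {0}; ||N|| = 64; r(N) = 0. (N is nilpotent with N^4 = 0.)

On C^4, N is a strictly lower-triangular matrix with 64 on the subdiagonal and zeros elsewhere, so its characteristic polynomial is lambda^4 and every eigenvalue is 0: sigma(N) = {0}. For the operator norm, N e_i = 64e_{i+1} for i = 1, ..., 3 and N e_4 = 0, so the singular values of N are 64 (with multiplicity 3) and 0; hence ||N|| = 64. The spectral radius r(N) = max|lambda| = 0. Note ||N|| > r(N) — characteristic of non-normal nilpotent operators. Indeed N^4 = 0.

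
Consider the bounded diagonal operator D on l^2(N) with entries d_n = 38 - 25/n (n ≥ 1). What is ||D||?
||D|| = 38

For a diagonal operator on l^2 with entries d_n, ||D|| = sup_n |d_n|. Here d_1 = 13, d_2 = 51/2, ..., and d_n = 38 - 25/n increases monotonically toward 38. All terms lie in [13, 38), so |d_n| = d_n and the supremum is the limit 38, which is not attained by any individual d_n. Hence ||D|| = 38.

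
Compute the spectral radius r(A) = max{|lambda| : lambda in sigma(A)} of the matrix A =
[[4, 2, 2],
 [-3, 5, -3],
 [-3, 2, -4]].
r(A) ≈ 4.3558

The eigenvalues of A are the roots of its characteristic polynomial. With M = A (coefficients from the trace, the sum of principal 2x2 minors, and det A):
  p(λ) = det(λ I - M) = λ^3 - 5λ^2 + 2λ + 44.
No integer candidate from the rational root theorem (±divisors of 44) is a root, so the roots are irrational. The cubic discriminant is Δ = -38124 < 0, so there is one real root and a complex-conjugate pair. p(-3) = -34 and p(-2) = 12 have opposite signs, so a root lies in (-3, -2); Newton's method refines it to λ ≈ -2.3191. Dividing out (λ - (-2.3191)) leaves approximately λ^2 - 7.3191λ + 18.9733. For λ^2 - 7.3191λ + 18.9733 the discriminant is -22.3245. It is negative, so the remaining roots are the complex-conjugate pair λ ≈ 3.6595 ± 2.3624i. Their product equals the constant term, so |λ|^2 ≈ 18.9733 and |λ| ≈ 4.3558.
Thus the eigenvalues (to 4 decimals) are -2.3191 (modulus 2.3191); 3.6595 ± 2.3624i (modulus 4.3558). The spectral radius is the largest modulus: r(A) ≈ 4.3558. (Cross-check: r(A) ≤ ||A||_2 ≈ 8.5573; equality holds whenever A is normal, though it can also hold for some non-normal A.)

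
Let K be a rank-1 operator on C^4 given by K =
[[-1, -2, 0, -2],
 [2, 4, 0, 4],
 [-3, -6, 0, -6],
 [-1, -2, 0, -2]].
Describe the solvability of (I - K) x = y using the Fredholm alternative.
(I - K) is singular (det(I - K) = 0, i.e. 1 ∈ sigma(K)). (I - K) x = y is solvable iff y ⊥ ker((I - K)^*) = span{(-1, -2, 0, -2)}, i.e. iff -y_1 - 2y_2 - 2y_4 = 0. When solvable, the solutions are x = y + c·(1, -2, 3, 1), c arbitrary (ker(I - K) = span{(1, -2, 3, 1)}, dimension 1).

K has rank 1, so it is an outer product K = u v^T: every row of K is a multiple of one row vector. Reading off the entries, u = (1, -2, 3, 1) and v = (-1, -2, 0, -2) (row i of K equals u_i·v^T). A rank-one matrix u v^T satisfies K u = u (v·u) and kills the (3)-dimensional subspace v^⊥, so its characteristic polynomial is lambda^3 (lambda - v·u) with v·u = tr K = 1. Hence the eigenvalues of I - K are 1 (multiplicity 3) and 1 - (1) = 0, so det(I - K) = 0. (Direct check: I - K =
[[2, 2, 0, 2],
 [-2, -3, 0, -4],
 [3, 6, 1, 6],
 [1, 2, 0, 3]]
has determinant 0.) So 1 is an eigenvalue of K and (I - K) is not invertible. The finite-dimensional Fredholm alternative says: either (I - K) is invertible, or ker(I - K) ≠ {0} and then range(I - K) = ker((I - K)^*)^⊥, with dim ker(I - K) = dim ker((I - K)^*). We are in the second case, so we need both kernels. Kernel of I - K: (I - K) u = u - u (v·u) = u - u = 0, so ker(I - K) = span{u} = span{(1, -2, 3, 1)} (it is exactly 1-dimensional because rank(I - K) = 3). Kernel of the adjoint: K is real, so (I - K)^* = I - K^T = I - v u^T, and (I - v u^T) v = v - v (u·v) = 0; hence ker((I - K)^*) = span{v} = span{(-1, -2, 0, -2)}. Therefore (I - K) x = y is solvable iff <y, v> = 0, i.e. iff -y_1 - 2y_2 - 2y_4 = 0. When this holds, K y = u (v·y) = 0, so (I - K) y = y and x = y is a particular solution; the full solution set is the line x = y + c·u = y + c·(1, -2, 3, 1), c ∈ C.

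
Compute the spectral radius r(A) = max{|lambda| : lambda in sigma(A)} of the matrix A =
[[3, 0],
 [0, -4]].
r(A) = 4

The eigenvalues of A are the roots of its characteristic polynomial. With M = A (coefficients from the trace and determinant):
  p(λ) = det(λ I - M) = λ^2 + λ - 12.
For λ^2 + λ - 12 the discriminant is 49. It is a perfect square (7^2), so the roots are rational: λ = (-1 ± 7)/2 = 3, -4.
Thus the eigenvalues (to 4 decimals) are 3 (modulus 3); -4 (modulus 4). The spectral radius is the largest modulus: r(A) = 4. (Cross-check: r(A) ≤ ||A||_2 ≈ 4; equality holds whenever A is normal, though it can also hold for some non-normal A.)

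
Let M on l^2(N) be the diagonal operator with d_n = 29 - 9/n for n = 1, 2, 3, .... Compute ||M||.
||M|| = 29

For a diagonal operator on l^2 with entries d_n, ||M|| = sup_n |d_n|. Here d_1 = 20, d_2 = 49/2, ..., and d_n = 29 - 9/n increases monotonically toward 29. All terms lie in [20, 29), so |d_n| = d_n and the supremum is the limit 29, which is not attained by any individual d_n. Hence ||M|| = 29.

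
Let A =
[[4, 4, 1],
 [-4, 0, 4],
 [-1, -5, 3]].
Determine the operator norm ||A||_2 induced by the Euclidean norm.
||A||_2 ≈ 8.1544 (= sqrt(largest eigenvalue of A^T A))

||A||_2 = sigma_max(A) = sqrt(lambda_max(A^T A)). Form the symmetric matrix M = A^T A =
[[33, 21, -15],
 [21, 41, -11],
 [-15, -11, 26]].
Its characteristic polynomial (trace, sum of principal 2x2 minors, determinant of M give the coefficients) is
  p(λ) = det(λ I - M) = λ^3 - 100λ^2 + 2490λ - 17424.
No integer candidate from the rational root theorem (±divisors of 17424) is a root, so the roots are irrational. The cubic discriminant is Δ = 449286048 > 0, so there are three distinct real roots. p(12) = -216 and p(13) = 243 have opposite signs, so a root lies in (12, 13); Newton's method refines it to λ ≈ 12.4371. p(21) = 27 and p(22) = -396 have opposite signs, so a root lies in (21, 22); Newton's method refines it to λ ≈ 21.0693. p(66) = -1188 and p(67) = 1269 have opposite signs, so a root lies in (66, 67); Newton's method refines it to λ ≈ 66.4936. Check (Vieta): the three roots sum to 100, matching tr M = 100.
So the eigenvalues of A^T A are ≈ 12.4371, 21.0693, 66.4936 (all ≥ 0, as they must be for A^T A). The largest is λ_max ≈ 66.4936, hence ||A||_2 = sqrt(λ_max) ≈ 8.1544.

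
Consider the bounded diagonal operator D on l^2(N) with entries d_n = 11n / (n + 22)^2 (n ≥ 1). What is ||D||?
||D|| = 1/8 (attained at n = 22)

For D diagonal, ||D|| = sup_n |d_n|. Treat f(x) = 11x / (x + 22)^2 for real x > 0. By the quotient rule, f'(x) = 11(22 - x)/(x + 22)^3, which is positive for x < 22 and negative for x > 22. So f has a unique maximum at x = 22, and since 22 is a positive integer, the supremum over n ≥ 1 is attained at n = 22: d_22 = 11·22/(22 + 22)^2 = 11·22/1936 = 1/8. Hence ||D|| = 1/8.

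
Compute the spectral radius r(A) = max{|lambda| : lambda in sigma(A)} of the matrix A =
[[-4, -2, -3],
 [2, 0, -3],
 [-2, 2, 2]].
r(A) ≈ 4.6805

The eigenvalues of A are the roots of its characteristic polynomial. With M = A (coefficients from the trace, the sum of principal 2x2 minors, and det A):
  p(λ) = det(λ I - M) = λ^3 + 2λ^2 - 4λ + 40.
No integer candidate from the rational root theorem (±divisors of 40) is a root, so the roots are irrational. The cubic discriminant is Δ = -49920 < 0, so there is one real root and a complex-conjugate pair. p(-5) = -15 and p(-4) = 24 have opposite signs, so a root lies in (-5, -4); Newton's method refines it to λ ≈ -4.6805. Dividing out (λ - (-4.6805)) leaves approximately λ^2 - 2.6805λ + 8.5461. For λ^2 - 2.6805λ + 8.5461 the discriminant is -26.9993. It is negative, so the remaining roots are the complex-conjugate pair λ ≈ 1.3403 ± 2.598i. Their product equals the constant term, so |λ|^2 ≈ 8.5461 and |λ| ≈ 2.9234.
Thus the eigenvalues (to 4 decimals) are -4.6805 (modulus 4.6805); 1.3403 ± 2.598i (modulus 2.9234). The spectral radius is the largest modulus: r(A) ≈ 4.6805. (Cross-check: r(A) ≤ ||A||_2 ≈ 5.4444; equality holds whenever A is normal, though it can also hold for some non-normal A.)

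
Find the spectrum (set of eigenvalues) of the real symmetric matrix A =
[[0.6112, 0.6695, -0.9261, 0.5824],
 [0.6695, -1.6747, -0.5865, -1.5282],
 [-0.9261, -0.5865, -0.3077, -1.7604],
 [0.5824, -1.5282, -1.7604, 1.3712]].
sigma(A) ≈ {-3, -1, 1, 3}

A is real symmetric, so its spectrum consists of real eigenvalues. Expanding the characteristic polynomial of the displayed matrix gives
  det(λ I - A) = p(λ) = λ^4 + (0)λ^3 + (-10)λ^2 + (0)λ + (9).
Solving p(λ) = 0 yields eigenvalues ≈ -3, -1, 1, 3. (A is shown rounded to 4 decimals, so these recover the underlying integer eigenvalues to within that precision.)
Verification: the trace of A = 0 equals the sum of eigenvalues 0, and det(A) ≈ 9.0001 matches the eigenvalue product 9.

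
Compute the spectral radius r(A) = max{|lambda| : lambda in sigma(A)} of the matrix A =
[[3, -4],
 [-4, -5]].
r(A) = (2 + sqrt(128))/2 ≈ 6.6569

The eigenvalues of A are the roots of its characteristic polynomial. With M = A (coefficients from the trace and determinant):
  p(λ) = det(λ I - M) = λ^2 + 2λ - 31.
For λ^2 + 2λ - 31 the discriminant is 128. It is nonnegative but not a perfect square, so the roots are real and irrational: λ = (-2 ± sqrt(128))/2 ≈ 4.6569, -6.6569.
Thus the eigenvalues (to 4 decimals) are 4.6569 (modulus 4.6569); -6.6569 (modulus 6.6569). The spectral radius is the largest modulus: r(A) = (2 + sqrt(128))/2 ≈ 6.6569. (Cross-check: r(A) ≤ ||A||_2 ≈ 6.6569; equality holds whenever A is normal, though it can also hold for some non-normal A.)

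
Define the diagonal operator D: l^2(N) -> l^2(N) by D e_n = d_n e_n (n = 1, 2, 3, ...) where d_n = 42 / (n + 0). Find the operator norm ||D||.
||D|| = 42 (attained at n = 1)

For D diagonal, ||D|| = sup_n |d_n| = sup_n 42/(n + 0). This is positive and strictly decreasing in n, so the supremum is attained at n = 1: d_1 = 42/(1 + 0) = 42. Hence ||D|| = 42.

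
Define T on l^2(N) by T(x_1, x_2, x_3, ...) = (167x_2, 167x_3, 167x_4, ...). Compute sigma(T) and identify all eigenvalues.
sigma(T) = closed disk {z in C : |z| ≤ 167}; sigma_p(T) = open disk {z in C : |z| < 167}

Note T = 167·V where V is the unit left shift (V x)_k = x_{k+1}; so sigma(T) = 167·sigma(V) and ||T|| = 167||V||. ||T x||^2 = 27889sum_{k≥2} |x_k|^2 ≤ 27889||x||^2, with equality on {x : x_1 = 0}, so ||T|| = 167. For any lambda with |lambda| < 167, set r = lambda/167 (|r| < 1); the vector x = (1, r, r^2, ...) is in l^2 and satisfies T x = 167(r, r^2, ...) = lambda x, so lambda is an eigenvalue. On the boundary |lambda| = 167 the geometric series diverges, so no l^2 eigenvector exists, but these lambda lie in the approximate point spectrum. Hence sigma(T) is the closed disk of radius 167 and sigma_p(T) is the open disk.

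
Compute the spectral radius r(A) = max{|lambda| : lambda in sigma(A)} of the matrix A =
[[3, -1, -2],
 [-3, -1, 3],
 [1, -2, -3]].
r(A) ≈ 2.8161

The eigenvalues of A are the roots of its characteristic polynomial. With M = A (coefficients from the trace, the sum of principal 2x2 minors, and det A):
  p(λ) = det(λ I - M) = λ^3 + λ^2 - 4λ - 19.
No integer candidate from the rational root theorem (±divisors of 19) is a root, so the roots are irrational. The cubic discriminant is Δ = -8031 < 0, so there is one real root and a complex-conjugate pair. p(2) = -15 and p(3) = 5 have opposite signs, so a root lies in (2, 3); Newton's method refines it to λ ≈ 2.8161. Dividing out (λ - (2.8161)) leaves approximately λ^2 + 3.8161λ + 6.7468. For λ^2 + 3.8161λ + 6.7468 the discriminant is -12.4243. It is negative, so the remaining roots are the complex-conjugate pair λ ≈ -1.9081 ± 1.7624i. Their product equals the constant term, so |λ|^2 ≈ 6.7468 and |λ| ≈ 2.5975.
Thus the eigenvalues (to 4 decimals) are 2.8161 (modulus 2.8161); -1.9081 ± 1.7624i (modulus 2.5975). The spectral radius is the largest modulus: r(A) ≈ 2.8161. (Cross-check: r(A) ≤ ||A||_2 ≈ 6.271; equality holds whenever A is normal, though it can also hold for some non-normal A.)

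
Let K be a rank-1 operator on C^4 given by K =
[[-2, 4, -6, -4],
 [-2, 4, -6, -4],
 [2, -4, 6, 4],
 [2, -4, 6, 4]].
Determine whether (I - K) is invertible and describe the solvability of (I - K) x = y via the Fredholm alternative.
(I - K) is invertible (det(I - K) = -11 ≠ 0), so for every y in C^4 the equation (I - K) x = y has a unique solution.

K has rank 1, so it is an outer product K = u v^T: every row of K is a multiple of one row vector. Reading off the entries, u = (-2, -2, 2, 2) and v = (1, -2, 3, 2) (row i of K equals u_i·v^T). A rank-one matrix u v^T satisfies K u = u (v·u) and kills the (3)-dimensional subspace v^⊥, so its characteristic polynomial is lambda^3 (lambda - v·u) with v·u = tr K = 12. Hence the eigenvalues of I - K are 1 (multiplicity 3) and 1 - (12) = -11, so det(I - K) = -11. (Direct check: I - K =
[[3, -4, 6, 4],
 [2, -3, 6, 4],
 [-2, 4, -5, -4],
 [-2, 4, -6, -3]]
has determinant -11.) The finite-dimensional Fredholm alternative says: either (I - K) is invertible, or ker(I - K) ≠ {0} and then range(I - K) = ker((I - K)^*)^⊥, with dim ker(I - K) = dim ker((I - K)^*). Since det(I - K) ≠ 0, 1 is not an eigenvalue of K and ker(I - K) = {0}, so we are in the first case: for every y there is a unique x = (I - K)^(-1) y. Explicitly, by the Sherman–Morrison formula, (I - u v^T)^(-1) = I + u v^T/(1 - v·u), i.e. (I - K)^(-1) = I + K/(-11).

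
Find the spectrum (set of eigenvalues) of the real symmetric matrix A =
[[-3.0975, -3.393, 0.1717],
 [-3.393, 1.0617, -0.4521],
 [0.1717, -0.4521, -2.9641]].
sigma(A) ≈ {-5, -3, 3}

A is real symmetric, so its spectrum consists of real eigenvalues. Expanding the characteristic polynomial of the displayed matrix gives
  det(λ I - A) = p(λ) = λ^3 + (5)λ^2 + (-9)λ + (-45).
Solving p(λ) = 0 yields eigenvalues ≈ -5, -3, 3. (A is shown rounded to 4 decimals, so these recover the underlying integer eigenvalues to within that precision.)
Verification: the trace of A = -5 equals the sum of eigenvalues -5, and det(A) ≈ 45.0004 matches the eigenvalue product 45.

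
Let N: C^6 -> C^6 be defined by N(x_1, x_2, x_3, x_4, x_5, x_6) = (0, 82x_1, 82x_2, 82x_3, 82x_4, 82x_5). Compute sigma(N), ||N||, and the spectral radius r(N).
sigma(N) = {0}; ||N|| = 82; r(N) = 0. (N is nilpotent with N^6 = 0.)

On C^6, N is a strictly lower-triangular matrix with 82 on the subdiagonal and zeros elsewhere, so its characteristic polynomial is lambda^6 and every eigenvalue is 0: sigma(N) = {0}. For the operator norm, N e_i = 82e_{i+1} for i = 1, ..., 5 and N e_6 = 0, so the singular values of N are 82 (with multiplicity 5) and 0; hence ||N|| = 82. The spectral radius r(N) = max|lambda| = 0. Note ||N|| > r(N) — characteristic of non-normal nilpotent operators. Indeed N^6 = 0.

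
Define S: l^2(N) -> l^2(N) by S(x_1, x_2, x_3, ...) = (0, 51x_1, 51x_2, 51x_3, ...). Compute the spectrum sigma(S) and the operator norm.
sigma(S) = closed disk {z in C : |z| ≤ 51}; ||S|| = 51

Note S = 51·U where U is the unit right shift (U x)_k = x_{k-1} (with x_0 := 0); so ||S|| = 51||U|| and sigma(S) = 51·sigma(U). ||S x||^2 = sum_{k≥1} |51x_k|^2 = 2601||x||^2, so ||S|| = 51 and sigma(S) ⊂ {|z| ≤ 51}. For any |lambda| < 51, the equation (S - lambda I) x = 0 forces x_1 = 0, then 51x_k = lambda x_{k+1} ⇒ x = 0, so S has no eigenvalues. But (S - lambda I) is not surjective for |lambda| < 51: solving (S - lambda I) x = e_1 would require x_n proportional to (lambda/51)^(-n), which is not in l^2. So every |lambda| < 51 lies in the residual spectrum. The boundary |lambda| = 51 is in the approximate point spectrum (the spectrum is closed). Hence sigma(S) is the closed disk of radius 51.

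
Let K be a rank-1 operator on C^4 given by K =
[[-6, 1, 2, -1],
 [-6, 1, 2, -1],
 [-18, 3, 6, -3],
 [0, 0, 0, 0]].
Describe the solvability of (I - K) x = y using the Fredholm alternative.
(I - K) is singular (det(I - K) = 0, i.e. 1 ∈ sigma(K)). (I - K) x = y is solvable iff y ⊥ ker((I - K)^*) = span{(-6, 1, 2, -1)}, i.e. iff -6y_1 + y_2 + 2y_3 - y_4 = 0. When solvable, the solutions are x = y + c·(1, 1, 3, 0), c arbitrary (ker(I - K) = span{(1, 1, 3, 0)}, dimension 1).

K has rank 1, so it is an outer product K = u v^T: every row of K is a multiple of one row vector. Reading off the entries, u = (1, 1, 3, 0) and v = (-6, 1, 2, -1) (row i of K equals u_i·v^T). A rank-one matrix u v^T satisfies K u = u (v·u) and kills the (3)-dimensional subspace v^⊥, so its characteristic polynomial is lambda^3 (lambda - v·u) with v·u = tr K = 1. Hence the eigenvalues of I - K are 1 (multiplicity 3) and 1 - (1) = 0, so det(I - K) = 0. (Direct check: I - K =
[[7, -1, -2, 1],
 [6, 0, -2, 1],
 [18, -3, -5, 3],
 [0, 0, 0, 1]]
has determinant 0.) So 1 is an eigenvalue of K and (I - K) is not invertible. The finite-dimensional Fredholm alternative says: either (I - K) is invertible, or ker(I - K) ≠ {0} and then range(I - K) = ker((I - K)^*)^⊥, with dim ker(I - K) = dim ker((I - K)^*). We are in the second case, so we need both kernels. Kernel of I - K: (I - K) u = u - u (v·u) = u - u = 0, so ker(I - K) = span{u} = span{(1, 1, 3, 0)} (it is exactly 1-dimensional because rank(I - K) = 3). Kernel of the adjoint: K is real, so (I - K)^* = I - K^T = I - v u^T, and (I - v u^T) v = v - v (u·v) = 0; hence ker((I - K)^*) = span{v} = span{(-6, 1, 2, -1)}. Therefore (I - K) x = y is solvable iff <y, v> = 0, i.e. iff -6y_1 + y_2 + 2y_3 - y_4 = 0. When this holds, K y = u (v·y) = 0, so (I - K) y = y and x = y is a particular solution; the full solution set is the line x = y + c·u = y + c·(1, 1, 3, 0), c ∈ C.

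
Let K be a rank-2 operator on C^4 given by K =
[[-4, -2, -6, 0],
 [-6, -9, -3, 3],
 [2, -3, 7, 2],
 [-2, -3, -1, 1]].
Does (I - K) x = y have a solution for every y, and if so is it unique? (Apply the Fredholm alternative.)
(I - K) is invertible (det(I - K) = -53 ≠ 0), so for every y in C^4 the equation (I - K) x = y has a unique solution.

K has rank 2 and factors as K = U V^T = u1 v1^T + u2 v2^T with u1 = (-2, 0, 3, 0), v1 = (0, -2, 2, 1), u2 = (2, 3, -1, 1), v2 = (-2, -3, -1, 1) (multiplying out reproduces the displayed K). The nonzero eigenvalues of U V^T coincide with those of the 2 x 2 matrix G = V^T U = [[v1·u1, v1·u2], [v2·u1, v2·u2]] = [[6, -7], [1, -11]], and by the Sylvester determinant identity det(I_4 - U V^T) = det(I_2 - V^T U) = det([[-5, 7], [-1, 12]]) = (-5)(12) - (7)(-1) = -53. (Direct check: I - K =
[[5, 2, 6, 0],
 [6, 10, 3, -3],
 [-2, 3, -6, -2],
 [2, 3, 1, 0]]
has determinant -53.) The finite-dimensional Fredholm alternative says: either (I - K) is invertible, or ker(I - K) ≠ {0} and then range(I - K) = ker((I - K)^*)^⊥, with dim ker(I - K) = dim ker((I - K)^*). Since det(I - K) ≠ 0, 1 is not an eigenvalue of K and ker(I - K) = {0}, so we are in the first case: for every y there is a unique x = (I - K)^(-1) y. (Explicitly, by the Woodbury identity, (I - U V^T)^(-1) = I + U (I_2 - G)^(-1) V^T.)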